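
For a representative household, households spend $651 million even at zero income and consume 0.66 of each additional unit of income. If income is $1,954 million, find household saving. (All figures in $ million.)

C = 651 + 0.66(1954) = 651 + 1289.64 = 1940.64
S = Y − C = 1954 − 1940.64 = 13.36

S = 13.36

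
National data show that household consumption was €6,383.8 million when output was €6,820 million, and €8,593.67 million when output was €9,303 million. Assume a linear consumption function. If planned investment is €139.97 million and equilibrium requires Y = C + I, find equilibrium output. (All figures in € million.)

MPC = (8593.67 − 6383.8)/(9303 − 6820) = 2209.87/2483 = 0.89
a = 6383.8 − 0.89(6820) = 314
Equilibrium: Y = 314 + 0.89Y + 139.97
0.11Y = 453.97, so Y = 453.97/0.11 = 4127

Y = 4127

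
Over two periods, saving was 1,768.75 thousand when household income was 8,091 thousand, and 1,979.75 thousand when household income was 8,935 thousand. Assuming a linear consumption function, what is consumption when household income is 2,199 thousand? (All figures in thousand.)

MPS = ΔS/ΔY = (1979.75 − 1768.75)/(8935 − 8091) = 211/844 = 0.25
MPC = 1 − MPS = 0.75
Autonomous saving = 1768.75 − 0.25(8091) = -254, so a = 254
C = 254 + 0.75(2199) = 254 + 1649.25 = 1903.25

C = 1903.25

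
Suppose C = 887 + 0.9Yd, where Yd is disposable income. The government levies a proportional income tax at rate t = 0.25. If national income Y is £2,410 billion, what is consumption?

C = 2513.75

Yd = (1 − 0.25)(2410) = 0.75(2410) = 1807.5
C = 887 + 0.9(1807.5) = 887 + 1626.75 = 2513.75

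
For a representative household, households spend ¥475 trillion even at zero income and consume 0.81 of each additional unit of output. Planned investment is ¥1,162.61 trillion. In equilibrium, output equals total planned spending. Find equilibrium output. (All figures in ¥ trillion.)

Y = 8619

Y = C + I = 475 + 0.81Y + 1162.61
Y − 0.81Y = 1637.61
0.19Y = 1637.61, so Y = 1637.61/0.19 = 8619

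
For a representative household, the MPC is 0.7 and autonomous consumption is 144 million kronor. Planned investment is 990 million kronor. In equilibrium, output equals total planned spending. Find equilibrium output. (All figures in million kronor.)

Y = 3780

Y = C + I = 144 + 0.7Y + 990
Y − 0.7Y = 1134
0.3Y = 1134, so Y = 1134/0.3 = 3780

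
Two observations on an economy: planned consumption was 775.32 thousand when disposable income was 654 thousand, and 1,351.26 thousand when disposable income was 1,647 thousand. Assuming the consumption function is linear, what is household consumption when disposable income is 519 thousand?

C = 697.02

MPC = (1351.26 − 775.32)/(1647 − 654) = 575.94/993 = 0.58
a = 775.32 − 0.58(654) = 775.32 − 379.32 = 396
C = 396 + 0.58(519) = 396 + 301.02 = 697.02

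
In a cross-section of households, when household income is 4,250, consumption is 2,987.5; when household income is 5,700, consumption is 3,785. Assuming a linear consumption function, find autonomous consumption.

MPC = ΔC/ΔY = (3785 − 2987.5)/(5700 − 4250) = 797.5/1450 = 0.55
a = C − MPC·Y = 2987.5 − 0.55(4250) = 2987.5 − 2337.5 = 650

a = 650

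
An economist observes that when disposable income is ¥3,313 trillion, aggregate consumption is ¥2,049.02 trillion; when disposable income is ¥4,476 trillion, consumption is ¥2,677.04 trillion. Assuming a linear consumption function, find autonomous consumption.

a = 260

MPC = ΔC/ΔY = (2677.04 − 2049.02)/(4476 − 3313) = 628.02/1163 = 0.54
a = C − MPC·Y = 2049.02 − 0.54(3313) = 2049.02 − 1789.02 = 260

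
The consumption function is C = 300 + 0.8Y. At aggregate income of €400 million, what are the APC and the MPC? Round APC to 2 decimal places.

MPC = 0.8 (the slope of the consumption function)
C = 300 + 0.8(400) = 620, so APC = 620/400 = 1.55

APC = 1.55; MPC = 0.8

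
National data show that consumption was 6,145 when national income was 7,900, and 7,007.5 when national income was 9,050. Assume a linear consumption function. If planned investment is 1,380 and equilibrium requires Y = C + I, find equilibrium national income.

MPC = (7007.5 − 6145)/(9050 − 7900) = 862.5/1150 = 0.75
a = 6145 − 0.75(7900) = 220
Equilibrium: Y = 220 + 0.75Y + 1380
0.25Y = 1600, so Y = 1600/0.25 = 6400

Y = 6400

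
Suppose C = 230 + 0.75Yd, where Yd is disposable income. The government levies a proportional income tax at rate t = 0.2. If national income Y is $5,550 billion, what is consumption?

C = 3560

Yd = (1 − 0.2)(5550) = 0.8(5550) = 4440
C = 230 + 0.75(4440) = 230 + 3330 = 3560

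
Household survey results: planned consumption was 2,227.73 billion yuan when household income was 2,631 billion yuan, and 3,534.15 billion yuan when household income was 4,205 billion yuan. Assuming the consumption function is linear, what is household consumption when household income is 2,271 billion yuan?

MPC = (3534.15 − 2227.73)/(4205 − 2631) = 1306.42/1574 = 0.83
a = 2227.73 − 0.83(2631) = 2227.73 − 2183.73 = 44
C = 44 + 0.83(2271) = 44 + 1884.93 = 1928.93

C = 1928.93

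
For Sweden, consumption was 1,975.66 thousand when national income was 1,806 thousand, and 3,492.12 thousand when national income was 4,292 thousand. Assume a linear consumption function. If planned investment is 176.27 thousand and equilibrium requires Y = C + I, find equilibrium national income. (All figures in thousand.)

Y = 2693

MPC = (3492.12 − 1975.66)/(4292 − 1806) = 1516.46/2486 = 0.61
a = 1975.66 − 0.61(1806) = 874
Equilibrium: Y = 874 + 0.61Y + 176.27
0.39Y = 1050.27, so Y = 1050.27/0.39 = 2693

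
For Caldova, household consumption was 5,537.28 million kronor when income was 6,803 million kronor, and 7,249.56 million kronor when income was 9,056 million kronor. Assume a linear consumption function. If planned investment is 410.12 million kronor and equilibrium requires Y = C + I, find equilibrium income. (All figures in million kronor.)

Y = 3238

MPC = (7249.56 − 5537.28)/(9056 − 6803) = 1712.28/2253 = 0.76
a = 5537.28 − 0.76(6803) = 367
Equilibrium: Y = 367 + 0.76Y + 410.12
0.24Y = 777.12, so Y = 777.12/0.24 = 3238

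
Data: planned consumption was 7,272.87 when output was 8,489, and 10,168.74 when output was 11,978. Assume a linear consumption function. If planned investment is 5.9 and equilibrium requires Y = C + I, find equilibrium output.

Y = 1370

MPC = (10168.74 − 7272.87)/(11978 − 8489) = 2895.87/3489 = 0.83
a = 7272.87 − 0.83(8489) = 227
Equilibrium: Y = 227 + 0.83Y + 5.9
0.17Y = 232.9, so Y = 232.9/0.17 = 1370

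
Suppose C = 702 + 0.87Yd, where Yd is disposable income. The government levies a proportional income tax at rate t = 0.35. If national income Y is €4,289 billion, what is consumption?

C = 3127.4295

Yd = (1 − 0.35)(4289) = 0.65(4289) = 2787.85
C = 702 + 0.87(2787.85) = 702 + 2425.4295 = 3127.4295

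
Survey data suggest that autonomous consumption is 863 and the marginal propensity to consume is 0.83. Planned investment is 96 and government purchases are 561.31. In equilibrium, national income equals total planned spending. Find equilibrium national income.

Y = 8943

Y = C + I + G = 863 + 0.83Y + 96 + 561.31
Y − 0.83Y = 1520.31
0.17Y = 1520.31, so Y = 1520.31/0.17 = 8943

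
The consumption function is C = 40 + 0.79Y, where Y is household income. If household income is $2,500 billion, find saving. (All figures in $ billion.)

S = 485

C = 40 + 0.79(2500) = 40 + 1975 = 2015
S = Y − C = 2500 − 2015 = 485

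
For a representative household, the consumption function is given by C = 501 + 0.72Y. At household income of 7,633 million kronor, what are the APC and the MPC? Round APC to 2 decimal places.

APC = 0.79; MPC = 0.72

MPC = 0.72 (the slope of the consumption function)
C = 501 + 0.72(7633) = 5996.76, so APC = 5996.76/7633 = 0.79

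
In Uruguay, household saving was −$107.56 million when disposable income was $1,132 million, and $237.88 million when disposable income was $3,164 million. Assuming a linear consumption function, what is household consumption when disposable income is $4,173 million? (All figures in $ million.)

C = 3763.59

MPS = ΔS/ΔY = (237.88 − (-107.56))/(3164 − 1132) = 345.44/2032 = 0.17
MPC = 1 − MPS = 0.83
Autonomous saving = -107.56 − 0.17(1132) = -300, so a = 300
C = 300 + 0.83(4173) = 300 + 3463.59 = 3763.59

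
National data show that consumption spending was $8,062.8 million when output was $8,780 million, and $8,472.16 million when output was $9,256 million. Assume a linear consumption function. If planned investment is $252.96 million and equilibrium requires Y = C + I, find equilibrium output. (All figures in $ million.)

MPC = (8472.16 − 8062.8)/(9256 − 8780) = 409.36/476 = 0.86
a = 8062.8 − 0.86(8780) = 512
Equilibrium: Y = 512 + 0.86Y + 252.96
0.14Y = 764.96, so Y = 764.96/0.14 = 5464

Y = 5464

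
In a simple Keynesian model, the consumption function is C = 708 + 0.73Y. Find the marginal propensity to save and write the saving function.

MPS = 1 − MPC = 1 − 0.73 = 0.27
S = Y − C = -708 + 0.27Y

MPS = 0.27; S = -708 + 0.27Y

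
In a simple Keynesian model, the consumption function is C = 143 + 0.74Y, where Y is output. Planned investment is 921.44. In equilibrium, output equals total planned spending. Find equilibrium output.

Y = 4094

Y = C + I = 143 + 0.74Y + 921.44
Y − 0.74Y = 1064.44
0.26Y = 1064.44, so Y = 1064.44/0.26 = 4094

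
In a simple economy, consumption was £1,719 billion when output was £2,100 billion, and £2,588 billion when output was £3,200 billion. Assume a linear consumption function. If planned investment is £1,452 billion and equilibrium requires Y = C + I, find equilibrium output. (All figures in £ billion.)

MPC = (2588 − 1719)/(3200 − 2100) = 869/1100 = 0.79
a = 1719 − 0.79(2100) = 60
Equilibrium: Y = 60 + 0.79Y + 1452
0.21Y = 1512, so Y = 1512/0.21 = 7200

Y = 7200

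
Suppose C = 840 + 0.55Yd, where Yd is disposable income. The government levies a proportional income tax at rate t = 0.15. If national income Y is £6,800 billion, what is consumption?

Yd = (1 − 0.15)(6800) = 0.85(6800) = 5780
C = 840 + 0.55(5780) = 840 + 3179 = 4019

C = 4019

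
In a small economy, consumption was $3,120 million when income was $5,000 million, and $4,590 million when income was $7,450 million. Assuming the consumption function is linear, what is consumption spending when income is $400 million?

C = 360

MPC = (4590 − 3120)/(7450 − 5000) = 1470/2450 = 0.6
a = 3120 − 0.6(5000) = 3120 − 3000 = 120
C = 120 + 0.6(400) = 120 + 240 = 360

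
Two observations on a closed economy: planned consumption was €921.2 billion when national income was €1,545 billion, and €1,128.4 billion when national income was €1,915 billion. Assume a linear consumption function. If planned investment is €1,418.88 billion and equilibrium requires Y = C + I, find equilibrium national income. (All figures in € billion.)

MPC = (1128.4 − 921.2)/(1915 − 1545) = 207.2/370 = 0.56
a = 921.2 − 0.56(1545) = 56
Equilibrium: Y = 56 + 0.56Y + 1418.88
0.44Y = 1474.88, so Y = 1474.88/0.44 = 3352

Y = 3352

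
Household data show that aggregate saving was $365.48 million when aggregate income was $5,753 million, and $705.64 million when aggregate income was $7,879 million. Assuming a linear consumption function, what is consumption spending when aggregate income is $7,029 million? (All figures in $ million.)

MPS = ΔS/ΔY = (705.64 − 365.48)/(7879 − 5753) = 340.16/2126 = 0.16
MPC = 1 − MPS = 0.84
Autonomous saving = 365.48 − 0.16(5753) = -555, so a = 555
C = 555 + 0.84(7029) = 555 + 5904.36 = 6459.36

C = 6459.36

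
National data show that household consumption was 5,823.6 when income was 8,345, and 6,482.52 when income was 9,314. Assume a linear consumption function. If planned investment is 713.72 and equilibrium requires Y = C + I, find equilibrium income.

MPC = (6482.52 − 5823.6)/(9314 − 8345) = 658.92/969 = 0.68
a = 5823.6 − 0.68(8345) = 149
Equilibrium: Y = 149 + 0.68Y + 713.72
0.32Y = 862.72, so Y = 862.72/0.32 = 2696

Y = 2696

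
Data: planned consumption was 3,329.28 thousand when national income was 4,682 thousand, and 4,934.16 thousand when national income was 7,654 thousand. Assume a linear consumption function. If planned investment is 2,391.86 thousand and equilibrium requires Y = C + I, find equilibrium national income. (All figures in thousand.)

Y = 6941

MPC = (4934.16 − 3329.28)/(7654 − 4682) = 1604.88/2972 = 0.54
a = 3329.28 − 0.54(4682) = 801
Equilibrium: Y = 801 + 0.54Y + 2391.86
0.46Y = 3192.86, so Y = 3192.86/0.46 = 6941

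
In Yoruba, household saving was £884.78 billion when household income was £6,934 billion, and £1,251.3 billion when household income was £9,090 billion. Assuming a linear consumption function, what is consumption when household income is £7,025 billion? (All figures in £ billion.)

MPS = ΔS/ΔY = (1251.3 − 884.78)/(9090 − 6934) = 366.52/2156 = 0.17
MPC = 1 − MPS = 0.83
Autonomous saving = 884.78 − 0.17(6934) = -294, so a = 294
C = 294 + 0.83(7025) = 294 + 5830.75 = 6124.75

C = 6124.75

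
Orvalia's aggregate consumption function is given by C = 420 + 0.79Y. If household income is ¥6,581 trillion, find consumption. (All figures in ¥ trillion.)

C = 420 + 0.79(6581) = 420 + 5198.99 = 5618.99

C = 5618.99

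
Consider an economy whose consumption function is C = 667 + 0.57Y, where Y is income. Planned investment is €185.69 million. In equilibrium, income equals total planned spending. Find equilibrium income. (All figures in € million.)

Y = C + I = 667 + 0.57Y + 185.69
Y − 0.57Y = 852.69
0.43Y = 852.69, so Y = 852.69/0.43 = 1983

Y = 1983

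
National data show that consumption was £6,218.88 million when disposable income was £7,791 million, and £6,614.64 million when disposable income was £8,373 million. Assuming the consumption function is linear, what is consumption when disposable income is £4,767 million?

MPC = (6614.64 − 6218.88)/(8373 − 7791) = 395.76/582 = 0.68
a = 6218.88 − 0.68(7791) = 6218.88 − 5297.88 = 921
C = 921 + 0.68(4767) = 921 + 3241.56 = 4162.56

C = 4162.56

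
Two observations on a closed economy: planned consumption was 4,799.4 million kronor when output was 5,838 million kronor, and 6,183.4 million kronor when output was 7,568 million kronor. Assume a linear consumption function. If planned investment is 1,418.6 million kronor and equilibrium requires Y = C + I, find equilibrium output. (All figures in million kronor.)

MPC = (6183.4 − 4799.4)/(7568 − 5838) = 1384/1730 = 0.8
a = 4799.4 − 0.8(5838) = 129
Equilibrium: Y = 129 + 0.8Y + 1418.6
0.2Y = 1547.6, so Y = 1547.6/0.2 = 7738

Y = 7738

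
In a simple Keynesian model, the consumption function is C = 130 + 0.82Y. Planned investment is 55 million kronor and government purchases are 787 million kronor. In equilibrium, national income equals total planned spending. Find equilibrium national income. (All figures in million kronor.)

Y = 5400

Y = C + I + G = 130 + 0.82Y + 55 + 787
Y − 0.82Y = 972
0.18Y = 972, so Y = 972/0.18 = 5400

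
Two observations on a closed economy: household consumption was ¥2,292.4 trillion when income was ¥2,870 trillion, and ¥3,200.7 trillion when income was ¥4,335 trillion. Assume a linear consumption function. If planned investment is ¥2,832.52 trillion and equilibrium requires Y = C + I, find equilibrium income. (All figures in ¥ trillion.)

MPC = (3200.7 − 2292.4)/(4335 − 2870) = 908.3/1465 = 0.62
a = 2292.4 − 0.62(2870) = 513
Equilibrium: Y = 513 + 0.62Y + 2832.52
0.38Y = 3345.52, so Y = 3345.52/0.38 = 8804

Y = 8804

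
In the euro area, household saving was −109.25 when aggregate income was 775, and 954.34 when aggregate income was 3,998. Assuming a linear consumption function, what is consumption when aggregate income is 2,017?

C = 1716.39

MPS = ΔS/ΔY = (954.34 − (-109.25))/(3998 − 775) = 1063.59/3223 = 0.33
MPC = 1 − MPS = 0.67
Autonomous saving = -109.25 − 0.33(775) = -365, so a = 365
C = 365 + 0.67(2017) = 365 + 1351.39 = 1716.39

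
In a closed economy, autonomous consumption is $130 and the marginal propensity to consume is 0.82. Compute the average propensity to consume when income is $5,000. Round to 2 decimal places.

APC = 0.85

C = 130 + 0.82(5000) = 4230
APC = C/Y = 4230/5000 = 0.85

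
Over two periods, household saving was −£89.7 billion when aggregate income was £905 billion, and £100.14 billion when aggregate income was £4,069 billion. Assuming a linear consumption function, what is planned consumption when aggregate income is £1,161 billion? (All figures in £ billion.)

C = 1235.34

MPS = ΔS/ΔY = (100.14 − (-89.7))/(4069 − 905) = 189.84/3164 = 0.06
MPC = 1 − MPS = 0.94
Autonomous saving = -89.7 − 0.06(905) = -144, so a = 144
C = 144 + 0.94(1161) = 144 + 1091.34 = 1235.34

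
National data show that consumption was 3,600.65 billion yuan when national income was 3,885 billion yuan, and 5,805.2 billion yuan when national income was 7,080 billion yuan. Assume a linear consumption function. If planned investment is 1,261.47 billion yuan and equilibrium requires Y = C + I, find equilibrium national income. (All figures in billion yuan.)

Y = 7037

MPC = (5805.2 − 3600.65)/(7080 − 3885) = 2204.55/3195 = 0.69
a = 3600.65 − 0.69(3885) = 920
Equilibrium: Y = 920 + 0.69Y + 1261.47
0.31Y = 2181.47, so Y = 2181.47/0.31 = 7037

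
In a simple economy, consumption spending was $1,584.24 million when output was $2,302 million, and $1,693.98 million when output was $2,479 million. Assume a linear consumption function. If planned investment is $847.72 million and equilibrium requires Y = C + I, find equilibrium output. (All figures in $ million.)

Y = 2644

MPC = (1693.98 − 1584.24)/(2479 − 2302) = 109.74/177 = 0.62
a = 1584.24 − 0.62(2302) = 157
Equilibrium: Y = 157 + 0.62Y + 847.72
0.38Y = 1004.72, so Y = 1004.72/0.38 = 2644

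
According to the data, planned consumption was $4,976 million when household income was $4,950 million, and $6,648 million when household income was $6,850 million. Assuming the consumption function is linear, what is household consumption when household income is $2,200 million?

C = 2556

MPC = (6648 − 4976)/(6850 − 4950) = 1672/1900 = 0.88
a = 4976 − 0.88(4950) = 4976 − 4356 = 620
C = 620 + 0.88(2200) = 620 + 1936 = 2556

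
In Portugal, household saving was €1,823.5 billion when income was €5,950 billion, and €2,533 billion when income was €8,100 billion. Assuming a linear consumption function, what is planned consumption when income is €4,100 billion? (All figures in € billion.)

MPS = ΔS/ΔY = (2533 − 1823.5)/(8100 − 5950) = 709.5/2150 = 0.33
MPC = 1 − MPS = 0.67
Autonomous saving = 1823.5 − 0.33(5950) = -140, so a = 140
C = 140 + 0.67(4100) = 140 + 2747 = 2887

C = 2887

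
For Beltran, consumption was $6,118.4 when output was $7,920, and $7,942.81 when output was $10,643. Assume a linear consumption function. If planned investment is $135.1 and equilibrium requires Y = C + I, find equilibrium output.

MPC = (7942.81 − 6118.4)/(10643 − 7920) = 1824.41/2723 = 0.67
a = 6118.4 − 0.67(7920) = 812
Equilibrium: Y = 812 + 0.67Y + 135.1
0.33Y = 947.1, so Y = 947.1/0.33 = 2870

Y = 2870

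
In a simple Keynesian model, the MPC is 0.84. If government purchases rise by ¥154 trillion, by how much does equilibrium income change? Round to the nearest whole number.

ΔY ≈ 963

The multiplier is 1/(1 − MPC) = 1/0.16.
ΔY = 154/0.16 = 962.50 ≈ 963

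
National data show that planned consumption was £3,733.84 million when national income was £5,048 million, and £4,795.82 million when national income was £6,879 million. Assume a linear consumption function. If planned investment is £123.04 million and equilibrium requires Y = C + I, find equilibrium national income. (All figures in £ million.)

MPC = (4795.82 − 3733.84)/(6879 − 5048) = 1061.98/1831 = 0.58
a = 3733.84 − 0.58(5048) = 806
Equilibrium: Y = 806 + 0.58Y + 123.04
0.42Y = 929.04, so Y = 929.04/0.42 = 2212

Y = 2212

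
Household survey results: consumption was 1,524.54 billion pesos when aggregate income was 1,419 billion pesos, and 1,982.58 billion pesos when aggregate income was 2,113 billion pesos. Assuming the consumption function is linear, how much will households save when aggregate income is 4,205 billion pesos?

S = 841.7

MPC = (1982.58 − 1524.54)/(2113 − 1419) = 458.04/694 = 0.66
a = 1524.54 − 0.66(1419) = 1524.54 − 936.54 = 588
C = 588 + 0.66(4205) = 3363.3
S = 4205 − 3363.3 = 841.7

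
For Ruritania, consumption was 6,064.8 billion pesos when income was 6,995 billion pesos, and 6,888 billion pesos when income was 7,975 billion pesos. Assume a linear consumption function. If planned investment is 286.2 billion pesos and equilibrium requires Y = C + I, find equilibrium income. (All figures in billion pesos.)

MPC = (6888 − 6064.8)/(7975 − 6995) = 823.2/980 = 0.84
a = 6064.8 − 0.84(6995) = 189
Equilibrium: Y = 189 + 0.84Y + 286.2
0.16Y = 475.2, so Y = 475.2/0.16 = 2970

Y = 2970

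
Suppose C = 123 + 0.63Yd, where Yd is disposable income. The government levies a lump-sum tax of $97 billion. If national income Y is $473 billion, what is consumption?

Yd = Y − T = 473 − 97 = 376
C = 123 + 0.63(376) = 123 + 236.88 = 359.88

C = 359.88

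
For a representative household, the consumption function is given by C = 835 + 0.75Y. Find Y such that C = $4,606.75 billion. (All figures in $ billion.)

835 + 0.75Y = 4606.75
0.75Y = 3771.75, so Y = 3771.75/0.75 = 5029

Y = 5029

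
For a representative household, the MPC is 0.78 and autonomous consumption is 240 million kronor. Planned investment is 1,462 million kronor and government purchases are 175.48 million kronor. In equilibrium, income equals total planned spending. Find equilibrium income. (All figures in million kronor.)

Y = 8534

Y = C + I + G = 240 + 0.78Y + 1462 + 175.48
Y − 0.78Y = 1877.48
0.22Y = 1877.48, so Y = 1877.48/0.22 = 8534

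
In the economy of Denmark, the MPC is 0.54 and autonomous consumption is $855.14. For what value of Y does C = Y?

At break-even, C = Y: 855.14 + 0.54Y = Y
0.46Y = 855.14, so Y = 855.14/0.46 = 1859

Y = 1859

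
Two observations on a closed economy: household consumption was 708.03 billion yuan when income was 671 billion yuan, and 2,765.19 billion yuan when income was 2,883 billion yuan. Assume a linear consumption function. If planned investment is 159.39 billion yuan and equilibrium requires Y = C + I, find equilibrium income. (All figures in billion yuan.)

Y = 3477

MPC = (2765.19 − 708.03)/(2883 − 671) = 2057.16/2212 = 0.93
a = 708.03 − 0.93(671) = 84
Equilibrium: Y = 84 + 0.93Y + 159.39
0.07Y = 243.39, so Y = 243.39/0.07 = 3477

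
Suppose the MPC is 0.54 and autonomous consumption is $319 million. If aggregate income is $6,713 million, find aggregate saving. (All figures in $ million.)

C = 319 + 0.54(6713) = 319 + 3625.02 = 3944.02
S = Y − C = 6713 − 3944.02 = 2768.98

S = 2768.98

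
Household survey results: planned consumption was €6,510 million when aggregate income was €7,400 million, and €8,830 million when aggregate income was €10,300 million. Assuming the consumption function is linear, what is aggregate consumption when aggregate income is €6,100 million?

C = 5470

MPC = (8830 − 6510)/(10300 − 7400) = 2320/2900 = 0.8
a = 6510 − 0.8(7400) = 6510 − 5920 = 590
C = 590 + 0.8(6100) = 590 + 4880 = 5470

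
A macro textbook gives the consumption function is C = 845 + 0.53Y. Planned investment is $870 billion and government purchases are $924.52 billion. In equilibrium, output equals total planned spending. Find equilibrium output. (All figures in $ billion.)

Y = C + I + G = 845 + 0.53Y + 870 + 924.52
Y − 0.53Y = 2639.52
0.47Y = 2639.52, so Y = 2639.52/0.47 = 5616

Y = 5616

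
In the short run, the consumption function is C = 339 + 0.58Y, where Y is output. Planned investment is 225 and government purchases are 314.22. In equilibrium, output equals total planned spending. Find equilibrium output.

Y = C + I + G = 339 + 0.58Y + 225 + 314.22
Y − 0.58Y = 878.22
0.42Y = 878.22, so Y = 878.22/0.42 = 2091

Y = 2091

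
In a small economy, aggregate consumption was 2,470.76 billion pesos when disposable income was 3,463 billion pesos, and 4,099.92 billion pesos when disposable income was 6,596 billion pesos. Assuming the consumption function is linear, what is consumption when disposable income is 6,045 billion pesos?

MPC = (4099.92 − 2470.76)/(6596 − 3463) = 1629.16/3133 = 0.52
a = 2470.76 − 0.52(3463) = 2470.76 − 1800.76 = 670
C = 670 + 0.52(6045) = 670 + 3143.4 = 3813.4

C = 3813.4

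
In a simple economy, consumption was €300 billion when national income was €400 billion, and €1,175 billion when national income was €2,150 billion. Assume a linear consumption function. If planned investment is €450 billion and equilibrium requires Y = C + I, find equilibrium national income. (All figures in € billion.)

Y = 1100

MPC = (1175 − 300)/(2150 − 400) = 875/1750 = 0.5
a = 300 − 0.5(400) = 100
Equilibrium: Y = 100 + 0.5Y + 450
0.5Y = 550, so Y = 550/0.5 = 1100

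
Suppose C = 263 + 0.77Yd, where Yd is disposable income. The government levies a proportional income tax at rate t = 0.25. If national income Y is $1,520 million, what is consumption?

Yd = (1 − 0.25)(1520) = 0.75(1520) = 1140
C = 263 + 0.77(1140) = 263 + 877.8 = 1140.8

C = 1140.8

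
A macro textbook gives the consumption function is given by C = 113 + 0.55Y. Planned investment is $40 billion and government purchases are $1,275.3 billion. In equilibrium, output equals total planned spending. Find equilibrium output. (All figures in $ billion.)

Y = 3174

Y = C + I + G = 113 + 0.55Y + 40 + 1275.3
Y − 0.55Y = 1428.3
0.45Y = 1428.3, so Y = 1428.3/0.45 = 3174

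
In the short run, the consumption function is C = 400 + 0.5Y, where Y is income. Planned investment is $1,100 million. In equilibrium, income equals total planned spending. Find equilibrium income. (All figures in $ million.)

Y = 3000

Y = C + I = 400 + 0.5Y + 1100
Y − 0.5Y = 1500
0.5Y = 1500, so Y = 1500/0.5 = 3000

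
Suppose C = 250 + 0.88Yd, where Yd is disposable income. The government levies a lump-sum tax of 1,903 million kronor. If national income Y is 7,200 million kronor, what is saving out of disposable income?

Yd = Y − T = 7200 − 1903 = 5297
C = 250 + 0.88(5297) = 250 + 4661.36 = 4911.36
S = Yd − C = 5297 − 4911.36 = 385.64

S = 385.64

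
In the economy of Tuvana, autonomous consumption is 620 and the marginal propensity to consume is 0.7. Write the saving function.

S = Y − C = Y − (620 + 0.7Y) = -620 + (1 − 0.7)Y

S = -620 + 0.3Y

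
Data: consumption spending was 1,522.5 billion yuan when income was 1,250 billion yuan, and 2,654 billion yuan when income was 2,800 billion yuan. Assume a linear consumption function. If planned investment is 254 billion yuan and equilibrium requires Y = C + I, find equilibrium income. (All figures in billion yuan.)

Y = 3200

MPC = (2654 − 1522.5)/(2800 − 1250) = 1131.5/1550 = 0.73
a = 1522.5 − 0.73(1250) = 610
Equilibrium: Y = 610 + 0.73Y + 254
0.27Y = 864, so Y = 864/0.27 = 3200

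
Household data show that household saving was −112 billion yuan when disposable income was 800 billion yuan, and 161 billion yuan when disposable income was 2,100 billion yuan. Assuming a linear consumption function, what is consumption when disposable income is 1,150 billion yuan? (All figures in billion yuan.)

MPS = ΔS/ΔY = (161 − (-112))/(2100 − 800) = 273/1300 = 0.21
MPC = 1 − MPS = 0.79
Autonomous saving = -112 − 0.21(800) = -280, so a = 280
C = 280 + 0.79(1150) = 280 + 908.5 = 1188.5

C = 1188.5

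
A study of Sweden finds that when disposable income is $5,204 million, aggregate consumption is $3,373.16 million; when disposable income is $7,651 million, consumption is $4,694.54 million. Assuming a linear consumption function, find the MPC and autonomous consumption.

MPC = ΔC/ΔY = (4694.54 − 3373.16)/(7651 − 5204) = 1321.38/2447 = 0.54
a = C − MPC·Y = 3373.16 − 0.54(5204) = 3373.16 − 2810.16 = 563

MPC = 0.54; a = 563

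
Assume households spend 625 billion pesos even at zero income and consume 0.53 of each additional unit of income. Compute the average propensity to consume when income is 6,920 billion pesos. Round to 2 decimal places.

APC = 0.62

C = 625 + 0.53(6920) = 4292.6
APC = C/Y = 4292.6/6920 = 0.62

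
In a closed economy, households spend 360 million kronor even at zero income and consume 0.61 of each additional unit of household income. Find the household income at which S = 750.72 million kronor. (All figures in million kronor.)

S = Y − C = -360 + 0.39Y
-360 + 0.39Y = 750.72, so 0.39Y = 1110.72 and Y = 2848

Y = 2848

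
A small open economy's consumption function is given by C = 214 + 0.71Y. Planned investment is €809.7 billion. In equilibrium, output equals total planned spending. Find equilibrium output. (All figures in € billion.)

Y = 3530

Y = C + I = 214 + 0.71Y + 809.7
Y − 0.71Y = 1023.7
0.29Y = 1023.7, so Y = 1023.7/0.29 = 3530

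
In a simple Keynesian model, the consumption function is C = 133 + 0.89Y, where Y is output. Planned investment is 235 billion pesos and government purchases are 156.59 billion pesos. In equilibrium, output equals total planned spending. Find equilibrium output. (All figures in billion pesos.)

Y = 4769

Y = C + I + G = 133 + 0.89Y + 235 + 156.59
Y − 0.89Y = 524.59
0.11Y = 524.59, so Y = 524.59/0.11 = 4769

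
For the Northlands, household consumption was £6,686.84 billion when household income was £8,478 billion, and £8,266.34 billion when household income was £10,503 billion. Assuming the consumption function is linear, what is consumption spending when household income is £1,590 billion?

MPC = (8266.34 − 6686.84)/(10503 − 8478) = 1579.5/2025 = 0.78
a = 6686.84 − 0.78(8478) = 6686.84 − 6612.84 = 74
C = 74 + 0.78(1590) = 74 + 1240.2 = 1314.2

C = 1314.2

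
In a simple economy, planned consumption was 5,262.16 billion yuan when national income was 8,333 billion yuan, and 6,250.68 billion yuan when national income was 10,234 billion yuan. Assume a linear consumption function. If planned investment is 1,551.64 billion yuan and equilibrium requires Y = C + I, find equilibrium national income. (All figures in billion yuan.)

Y = 5168

MPC = (6250.68 − 5262.16)/(10234 − 8333) = 988.52/1901 = 0.52
a = 5262.16 − 0.52(8333) = 929
Equilibrium: Y = 929 + 0.52Y + 1551.64
0.48Y = 2480.64, so Y = 2480.64/0.48 = 5168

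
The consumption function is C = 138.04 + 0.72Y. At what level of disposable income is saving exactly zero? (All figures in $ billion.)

At break-even, C = Y: 138.04 + 0.72Y = Y
0.28Y = 138.04, so Y = 138.04/0.28 = 493

Y = 493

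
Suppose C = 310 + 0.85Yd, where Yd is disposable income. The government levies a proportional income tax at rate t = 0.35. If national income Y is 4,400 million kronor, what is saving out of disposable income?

Yd = (1 − 0.35)(4400) = 0.65(4400) = 2860
C = 310 + 0.85(2860) = 310 + 2431 = 2741
S = Yd − C = 2860 − 2741 = 119

S = 119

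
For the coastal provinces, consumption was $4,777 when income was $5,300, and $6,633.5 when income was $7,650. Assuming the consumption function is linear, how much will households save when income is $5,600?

MPC = (6633.5 − 4777)/(7650 − 5300) = 1856.5/2350 = 0.79
a = 4777 − 0.79(5300) = 4777 − 4187 = 590
C = 590 + 0.79(5600) = 5014
S = 5600 − 5014 = 586

S = 586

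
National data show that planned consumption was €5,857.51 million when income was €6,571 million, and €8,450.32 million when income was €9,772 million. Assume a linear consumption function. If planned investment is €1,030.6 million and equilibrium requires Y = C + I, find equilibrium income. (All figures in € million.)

MPC = (8450.32 − 5857.51)/(9772 − 6571) = 2592.81/3201 = 0.81
a = 5857.51 − 0.81(6571) = 535
Equilibrium: Y = 535 + 0.81Y + 1030.6
0.19Y = 1565.6, so Y = 1565.6/0.19 = 8240

Y = 8240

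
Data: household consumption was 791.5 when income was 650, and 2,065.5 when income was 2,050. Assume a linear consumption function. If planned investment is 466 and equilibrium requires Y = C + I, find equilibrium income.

MPC = (2065.5 − 791.5)/(2050 − 650) = 1274/1400 = 0.91
a = 791.5 − 0.91(650) = 200
Equilibrium: Y = 200 + 0.91Y + 466
0.09Y = 666, so Y = 666/0.09 = 7400

Y = 7400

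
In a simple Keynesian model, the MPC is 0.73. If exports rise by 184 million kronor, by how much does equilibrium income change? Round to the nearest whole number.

The multiplier is 1/(1 − MPC) = 1/0.27.
ΔY = 184/0.27 = 681.48 ≈ 681

ΔY ≈ 681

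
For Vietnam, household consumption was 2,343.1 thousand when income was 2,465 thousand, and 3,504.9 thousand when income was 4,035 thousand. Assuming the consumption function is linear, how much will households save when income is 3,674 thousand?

MPC = (3504.9 − 2343.1)/(4035 − 2465) = 1161.8/1570 = 0.74
a = 2343.1 − 0.74(2465) = 2343.1 − 1824.1 = 519
C = 519 + 0.74(3674) = 3237.76
S = 3674 − 3237.76 = 436.24

S = 436.24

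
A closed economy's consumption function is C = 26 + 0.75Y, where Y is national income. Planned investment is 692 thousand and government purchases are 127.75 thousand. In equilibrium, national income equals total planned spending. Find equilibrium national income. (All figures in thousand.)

Y = 3383

Y = C + I + G = 26 + 0.75Y + 692 + 127.75
Y − 0.75Y = 845.75
0.25Y = 845.75, so Y = 845.75/0.25 = 3383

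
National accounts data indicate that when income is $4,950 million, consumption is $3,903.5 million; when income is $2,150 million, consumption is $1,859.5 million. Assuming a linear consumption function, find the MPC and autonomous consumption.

MPC = 0.73; a = 290

MPC = ΔC/ΔY = (3903.5 − 1859.5)/(4950 − 2150) = 2044/2800 = 0.73
a = C − MPC·Y = 1859.5 − 0.73(2150) = 1859.5 − 1569.5 = 290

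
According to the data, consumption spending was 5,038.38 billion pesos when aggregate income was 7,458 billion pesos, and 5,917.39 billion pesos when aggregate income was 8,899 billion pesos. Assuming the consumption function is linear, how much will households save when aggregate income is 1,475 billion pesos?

S = 86.25

MPC = (5917.39 − 5038.38)/(8899 − 7458) = 879.01/1441 = 0.61
a = 5038.38 − 0.61(7458) = 5038.38 − 4549.38 = 489
C = 489 + 0.61(1475) = 1388.75
S = 1475 − 1388.75 = 86.25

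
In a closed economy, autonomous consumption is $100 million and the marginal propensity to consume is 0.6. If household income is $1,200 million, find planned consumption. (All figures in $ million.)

C = 100 + 0.6(1200) = 100 + 720 = 820

C = 820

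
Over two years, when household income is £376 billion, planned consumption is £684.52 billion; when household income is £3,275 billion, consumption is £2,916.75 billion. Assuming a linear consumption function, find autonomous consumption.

MPC = ΔC/ΔY = (2916.75 − 684.52)/(3275 − 376) = 2232.23/2899 = 0.77
a = C − MPC·Y = 684.52 − 0.77(376) = 684.52 − 289.52 = 395

a = 395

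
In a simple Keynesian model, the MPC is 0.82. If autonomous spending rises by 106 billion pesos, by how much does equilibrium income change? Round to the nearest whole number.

ΔY ≈ 589

The multiplier is 1/(1 − MPC) = 1/0.18.
ΔY = 106/0.18 = 588.89 ≈ 589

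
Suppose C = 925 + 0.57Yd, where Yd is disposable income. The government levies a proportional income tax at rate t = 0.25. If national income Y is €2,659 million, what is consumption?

C = 2061.7225

Yd = (1 − 0.25)(2659) = 0.75(2659) = 1994.25
C = 925 + 0.57(1994.25) = 925 + 1136.7225 = 2061.7225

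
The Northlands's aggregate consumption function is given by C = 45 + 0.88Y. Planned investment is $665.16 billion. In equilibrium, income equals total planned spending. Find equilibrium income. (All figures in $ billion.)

Y = 5918

Y = C + I = 45 + 0.88Y + 665.16
Y − 0.88Y = 710.16
0.12Y = 710.16, so Y = 710.16/0.12 = 5918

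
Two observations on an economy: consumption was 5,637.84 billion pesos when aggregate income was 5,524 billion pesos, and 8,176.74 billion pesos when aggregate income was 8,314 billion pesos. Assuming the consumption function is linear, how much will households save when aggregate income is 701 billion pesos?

MPC = (8176.74 − 5637.84)/(8314 − 5524) = 2538.9/2790 = 0.91
a = 5637.84 − 0.91(5524) = 5637.84 − 5026.84 = 611
C = 611 + 0.91(701) = 1248.91
S = 701 − 1248.91 = -547.91

S = -547.91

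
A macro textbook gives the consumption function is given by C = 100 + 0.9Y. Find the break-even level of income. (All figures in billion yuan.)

At break-even, C = Y: 100 + 0.9Y = Y
0.1Y = 100, so Y = 100/0.1 = 1000

Y = 1000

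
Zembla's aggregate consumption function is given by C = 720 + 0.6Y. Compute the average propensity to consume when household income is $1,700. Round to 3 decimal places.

C = 720 + 0.6(1700) = 1740
APC = C/Y = 1740/1700 = 1.024

APC = 1.024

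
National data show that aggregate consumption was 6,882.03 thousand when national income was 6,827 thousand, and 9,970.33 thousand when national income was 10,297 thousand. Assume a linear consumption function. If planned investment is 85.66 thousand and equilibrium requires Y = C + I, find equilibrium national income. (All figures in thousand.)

Y = 8106

MPC = (9970.33 − 6882.03)/(10297 − 6827) = 3088.3/3470 = 0.89
a = 6882.03 − 0.89(6827) = 806
Equilibrium: Y = 806 + 0.89Y + 85.66
0.11Y = 891.66, so Y = 891.66/0.11 = 8106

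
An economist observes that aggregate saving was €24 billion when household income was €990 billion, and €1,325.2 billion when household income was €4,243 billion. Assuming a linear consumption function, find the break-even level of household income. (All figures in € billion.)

MPS = ΔS/ΔY = (1325.2 − 24)/(4243 − 990) = 1301.2/3253 = 0.4
MPC = 1 − MPS = 0.6
From S(990) = 24: −a + 0.4(990) = 24, so a = 396 − 24 = 372
Break-even (S = 0): Y = a/MPS = 372/0.4 = 930

Y = 930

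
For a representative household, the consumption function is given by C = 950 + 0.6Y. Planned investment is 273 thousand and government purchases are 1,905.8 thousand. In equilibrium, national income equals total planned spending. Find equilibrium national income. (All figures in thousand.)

Y = C + I + G = 950 + 0.6Y + 273 + 1905.8
Y − 0.6Y = 3128.8
0.4Y = 3128.8, so Y = 3128.8/0.4 = 7822

Y = 7822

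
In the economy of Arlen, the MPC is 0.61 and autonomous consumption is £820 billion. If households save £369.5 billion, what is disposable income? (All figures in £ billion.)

Y = 3050

S = Y − C = -820 + 0.39Y
-820 + 0.39Y = 369.5, so 0.39Y = 1189.5 and Y = 3050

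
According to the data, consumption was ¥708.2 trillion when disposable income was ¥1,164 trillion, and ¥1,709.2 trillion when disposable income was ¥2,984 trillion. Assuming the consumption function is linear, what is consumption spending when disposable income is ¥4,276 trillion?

MPC = (1709.2 − 708.2)/(2984 − 1164) = 1001/1820 = 0.55
a = 708.2 − 0.55(1164) = 708.2 − 640.2 = 68
C = 68 + 0.55(4276) = 68 + 2351.8 = 2419.8

C = 2419.8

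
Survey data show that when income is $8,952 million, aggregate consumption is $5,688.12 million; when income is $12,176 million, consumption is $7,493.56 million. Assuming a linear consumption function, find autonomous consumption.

MPC = ΔC/ΔY = (7493.56 − 5688.12)/(12176 − 8952) = 1805.44/3224 = 0.56
a = C − MPC·Y = 5688.12 − 0.56(8952) = 5688.12 − 5013.12 = 675

a = 675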